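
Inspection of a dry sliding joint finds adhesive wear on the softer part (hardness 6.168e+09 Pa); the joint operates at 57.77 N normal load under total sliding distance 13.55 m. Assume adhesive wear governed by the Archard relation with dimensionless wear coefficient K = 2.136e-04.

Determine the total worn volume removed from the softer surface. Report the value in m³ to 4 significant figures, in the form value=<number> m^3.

All working math maintains full precision. Intermediates are displayed rounded — a single final rounding to four significant figures.
As SI base values: W = 57.77 N, H = 6.168e+09 Pa, K = 2.136e-04.
Archard relation: V = K·W·L/H = 2.136e-04 · 57.77 · 13.55 / 6.168e+09 = 2.711e-11 m³.

value=2.711e-11 m^3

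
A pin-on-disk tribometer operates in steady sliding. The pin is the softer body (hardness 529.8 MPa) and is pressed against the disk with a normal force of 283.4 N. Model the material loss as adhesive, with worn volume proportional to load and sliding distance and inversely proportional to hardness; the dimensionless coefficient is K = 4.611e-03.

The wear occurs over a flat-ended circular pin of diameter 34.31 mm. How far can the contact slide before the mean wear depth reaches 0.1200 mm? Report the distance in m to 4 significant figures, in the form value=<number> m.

Intermediate values are shown rounded. The algebra runs at exact precision; rounded once at the end: four significant digits.
Convert: Hardness H = 529.8 MPa = 5.298e+08 Pa.
Convert: Pin diameter d = 34.31 mm = 0.03431 m. Contact area A = π·d²/4 = π·(0.03431 m)²/4 = 9.246e-04 m².
Convert: Depth limit h_lim = 0.1200 mm = 1.200e-04 m.
In SI base units: W = 283.4 N, H = 5.298e+08 Pa, K = 4.611e-03.
Permissible volume V_lim = h_lim·A = 1.200e-04 · 9.246e-04 = 1.109e-07 m³.
Life L = V_lim·H/(K·W) = 1.109e-07 · 5.298e+08 / (4.611e-03 · 283.4) = 44.98 m.

value=44.98 m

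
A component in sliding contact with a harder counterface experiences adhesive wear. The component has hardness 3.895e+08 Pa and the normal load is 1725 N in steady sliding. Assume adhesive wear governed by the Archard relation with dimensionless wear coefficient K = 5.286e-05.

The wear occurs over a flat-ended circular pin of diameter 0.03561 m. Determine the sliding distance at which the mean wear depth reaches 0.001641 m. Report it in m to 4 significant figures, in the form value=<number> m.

Displayed values are rounded, and the computation carries full float precision; rounded once at the end: 4 significant figures.
Convert: Contact area A = π·d²/4 = π·(0.03561 m)²/4 = 9.959e-04 m².
Collected in SI base units: W = 1725 N, H = 3.895e+08 Pa, K = 5.286e-05.
Allowed volume V_lim = h_lim·A = 0.001641 · 9.959e-04 = 1.634e-06 m³.
Life L = V_lim·H/(K·W) = 1.634e-06 · 3.895e+08 / (5.286e-05 · 1725) = 6981 m.

value=6981 m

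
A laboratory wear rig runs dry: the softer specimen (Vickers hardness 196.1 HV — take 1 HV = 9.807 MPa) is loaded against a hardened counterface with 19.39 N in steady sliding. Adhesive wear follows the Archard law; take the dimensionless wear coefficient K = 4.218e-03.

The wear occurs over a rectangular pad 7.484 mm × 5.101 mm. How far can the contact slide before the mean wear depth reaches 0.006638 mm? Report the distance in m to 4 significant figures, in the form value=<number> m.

value=5.959 m

Each operation keeps full float precision — intermediates are printed rounded; one final rounding, at 4 significant digits.
Hardness H = 196.1 HV × 9.807 MPa/HV = 1923 MPa = 1.923e+09 Pa.
Pad sides 7.484 mm × 5.101 mm = 0.007484 m × 0.005101 m. Contact area A = 0.007484 m × 0.005101 m = 3.818e-05 m².
Depth limit h_lim = 0.006638 mm = 6.638e-06 m.
SI base units throughout: W = 19.39 N, H = 1.923e+09 Pa, K = 4.218e-03.
At the depth limit, V_lim = h_lim·A = 6.638e-06 · 3.818e-05 = 2.534e-10 m³.
So the life L = V_lim·H/(K·W) = 2.534e-10 · 1.923e+09 / (4.218e-03 · 19.39) = 5.959 m.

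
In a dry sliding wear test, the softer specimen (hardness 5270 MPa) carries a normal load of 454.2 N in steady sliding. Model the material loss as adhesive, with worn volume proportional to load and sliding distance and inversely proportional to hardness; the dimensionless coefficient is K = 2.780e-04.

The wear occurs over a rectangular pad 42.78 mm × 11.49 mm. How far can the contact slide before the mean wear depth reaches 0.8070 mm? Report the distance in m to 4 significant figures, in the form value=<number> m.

value=1.656e+04 m

The intermediates are printed rounded; each operation carries full precision; rounded just once to four significant digits.
Hardness H = 5270 MPa = 5.270e+09 Pa.
Pad sides 42.78 mm × 11.49 mm = 0.04278 m × 0.01149 m. Contact area A = 0.04278 m × 0.01149 m = 4.915e-04 m².
Depth limit h_lim = 0.8070 mm = 8.070e-04 m.
Expressed in SI base units: W = 454.2 N, H = 5.270e+09 Pa, K = 2.780e-04.
Permissible volume V_lim = h_lim·A = 8.070e-04 · 4.915e-04 = 3.967e-07 m³.
Thus life L = V_lim·H/(K·W) = 3.967e-07 · 5.270e+09 / (2.780e-04 · 454.2) = 1.656e+04 m.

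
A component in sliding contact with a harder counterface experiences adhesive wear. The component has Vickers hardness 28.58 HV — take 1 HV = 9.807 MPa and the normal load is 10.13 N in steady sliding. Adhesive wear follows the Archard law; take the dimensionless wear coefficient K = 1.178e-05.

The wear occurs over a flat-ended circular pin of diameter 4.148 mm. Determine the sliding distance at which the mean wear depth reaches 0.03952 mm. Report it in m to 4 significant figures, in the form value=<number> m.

value=1254 m

Intermediates appear rounded; each operation keeps full float precision; one final rounding, at 4 significant figures.
Hardness H = 28.58 HV × 9.807 MPa/HV = 280.3 MPa = 2.803e+08 Pa.
Pin diameter d = 4.148 mm = 0.004148 m. Contact area A = π·d²/4 = π·(0.004148 m)²/4 = 1.351e-05 m².
Depth limit h_lim = 0.03952 mm = 3.952e-05 m.
As SI base values: W = 10.13 N, H = 2.803e+08 Pa, K = 1.178e-05.
Limit volume V_lim = h_lim·A = 3.952e-05 · 1.351e-05 = 5.341e-10 m³.
Life L = V_lim·H/(K·W) = 5.341e-10 · 2.803e+08 / (1.178e-05 · 10.13) = 1254 m.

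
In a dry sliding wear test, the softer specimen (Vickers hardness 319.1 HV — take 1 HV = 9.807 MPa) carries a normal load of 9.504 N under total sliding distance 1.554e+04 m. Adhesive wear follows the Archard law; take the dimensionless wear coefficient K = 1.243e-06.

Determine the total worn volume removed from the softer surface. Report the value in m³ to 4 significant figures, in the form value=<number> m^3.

value=5.866e-11 m^3

The intermediates are shown rounded, and all arithmetic keeps exact precision; a single final rounding, at 4 significant digits.
Convert: Hardness H = 319.1 HV × 9.807 MPa/HV = 3129 MPa = 3.129e+09 Pa.
In SI base units, W = 9.504 N, H = 3.129e+09 Pa, K = 1.243e-06.
The Archard volume V = K·W·L/H = 1.243e-06 · 9.504 · 1.554e+04 / 3.129e+09 = 5.866e-11 m³.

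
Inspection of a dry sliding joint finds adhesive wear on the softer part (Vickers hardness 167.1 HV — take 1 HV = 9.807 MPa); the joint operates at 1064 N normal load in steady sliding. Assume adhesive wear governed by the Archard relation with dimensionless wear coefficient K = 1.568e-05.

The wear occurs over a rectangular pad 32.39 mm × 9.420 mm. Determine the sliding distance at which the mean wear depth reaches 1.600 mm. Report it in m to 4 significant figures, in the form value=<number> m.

The algebra holds full float precision, and intermediate values are displayed rounded. Rounded once at the end, at 4 significant digits.
Hardness H = 167.1 HV × 9.807 MPa/HV = 1639 MPa = 1.639e+09 Pa.
Pad sides 32.39 mm × 9.420 mm = 0.03239 m × 0.009420 m. Contact area A = 0.03239 m × 0.009420 m = 3.051e-04 m².
Depth limit h_lim = 1.600 mm = 0.001600 m.
Expressed in SI base units: W = 1064 N, H = 1.639e+09 Pa, K = 1.568e-05.
At the depth limit, V_lim = h_lim·A = 0.001600 · 3.051e-04 = 4.882e-07 m³.
So the life L = V_lim·H/(K·W) = 4.882e-07 · 1.639e+09 / (1.568e-05 · 1064) = 4.795e+04 m.

value=4.795e+04 m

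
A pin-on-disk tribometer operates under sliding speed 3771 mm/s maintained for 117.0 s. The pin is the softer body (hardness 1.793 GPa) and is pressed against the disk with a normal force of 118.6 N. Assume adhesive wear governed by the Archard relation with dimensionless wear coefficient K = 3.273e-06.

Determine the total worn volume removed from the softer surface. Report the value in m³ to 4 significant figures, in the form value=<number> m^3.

The algebra maintains full precision. Intermediate values are shown rounded — one last rounding to 4 significant digits.
Convert: Sliding speed v = 3771 mm/s = 3.771 m/s. The distance L = v·t = 3.771 m/s × 117.0 s = 441.2 m.
Convert: Hardness H = 1.793 GPa = 1.793e+09 Pa.
In SI base units: W = 118.6 N, H = 1.793e+09 Pa, K = 3.273e-06.
Archard volume V = K·W·L/H = 3.273e-06 · 118.6 · 441.2 / 1.793e+09 = 9.552e-11 m³.

value=9.552e-11 m^3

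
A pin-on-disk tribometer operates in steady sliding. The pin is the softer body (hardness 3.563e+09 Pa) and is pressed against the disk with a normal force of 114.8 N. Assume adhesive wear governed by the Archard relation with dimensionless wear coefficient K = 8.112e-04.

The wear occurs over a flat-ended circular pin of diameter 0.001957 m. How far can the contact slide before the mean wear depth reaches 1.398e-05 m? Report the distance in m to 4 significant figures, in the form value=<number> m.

Each operation holds full float precision; intermediate values are displayed rounded, and one last rounding: 4 significant digits.
Contact area A = π·d²/4 = π·(0.001957 m)²/4 = 3.008e-06 m².
As SI base values: W = 114.8 N, H = 3.563e+09 Pa, K = 8.112e-04.
Allowed volume V_lim = h_lim·A = 1.398e-05 · 3.008e-06 = 4.205e-11 m³.
Inverting, life L = V_lim·H/(K·W) = 4.205e-11 · 3.563e+09 / (8.112e-04 · 114.8) = 1.609 m.

value=1.609 m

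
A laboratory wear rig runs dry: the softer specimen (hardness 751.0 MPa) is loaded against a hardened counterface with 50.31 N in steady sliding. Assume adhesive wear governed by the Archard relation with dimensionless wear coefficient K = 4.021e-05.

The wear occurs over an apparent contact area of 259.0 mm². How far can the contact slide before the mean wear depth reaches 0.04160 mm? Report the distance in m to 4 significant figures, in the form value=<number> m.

value=4000 m

The intermediates are displayed rounded, and all arithmetic maintains exact precision. Rounded just once to 4 significant figures.
Hardness H = 751.0 MPa = 7.510e+08 Pa.
Contact area A = 259.0 mm² = 2.590e-04 m².
Depth limit h_lim = 0.04160 mm = 4.160e-05 m.
In SI base units: W = 50.31 N, H = 7.510e+08 Pa, K = 4.021e-05.
Permissible volume V_lim = h_lim·A = 4.160e-05 · 2.590e-04 = 1.077e-08 m³.
Life L = V_lim·H/(K·W) = 1.077e-08 · 7.510e+08 / (4.021e-05 · 50.31) = 4000 m.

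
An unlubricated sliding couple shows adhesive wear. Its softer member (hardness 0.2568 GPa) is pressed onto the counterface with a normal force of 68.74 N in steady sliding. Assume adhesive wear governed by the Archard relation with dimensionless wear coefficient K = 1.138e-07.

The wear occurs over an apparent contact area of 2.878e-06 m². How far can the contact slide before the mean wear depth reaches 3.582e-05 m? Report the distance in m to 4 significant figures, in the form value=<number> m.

Intermediate values are displayed rounded — all arithmetic holds exact precision — one last rounding, at 4 significant figures.
Convert: Hardness H = 0.2568 GPa = 2.568e+08 Pa.
SI base units throughout: W = 68.74 N, H = 2.568e+08 Pa, K = 1.138e-07.
Limit volume V_lim = h_lim·A = 3.582e-05 · 2.878e-06 = 1.031e-10 m³.
Inverting, life L = V_lim·H/(K·W) = 1.031e-10 · 2.568e+08 / (1.138e-07 · 68.74) = 3384 m.

value=3384 m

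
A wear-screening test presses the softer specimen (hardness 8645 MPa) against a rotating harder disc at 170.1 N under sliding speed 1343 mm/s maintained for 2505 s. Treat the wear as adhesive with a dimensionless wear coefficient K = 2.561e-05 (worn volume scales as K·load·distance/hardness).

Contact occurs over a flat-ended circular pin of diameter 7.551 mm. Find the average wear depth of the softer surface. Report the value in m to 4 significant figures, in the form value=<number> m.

Displayed values are rounded. All arithmetic carries exact precision; a lone final rounding to four significant digits.
Sliding speed v = 1343 mm/s = 1.343 m/s. Total distance L = v·t = 1.343 m/s × 2505 s = 3364 m.
Hardness H = 8645 MPa = 8.645e+09 Pa.
Pin diameter d = 7.551 mm = 0.007551 m. Contact area A = π·d²/4 = π·(0.007551 m)²/4 = 4.478e-05 m².
In SI base units, W = 170.1 N, H = 8.645e+09 Pa, K = 2.561e-05.
Apply Archard: V = K·W·L/H = 2.561e-05 · 170.1 · 3364 / 8.645e+09 = 1.695e-09 m³.
Mean wear depth h = V/A = 1.695e-09 / 4.478e-05 = 3.786e-05 m.

value=3.786e-05 m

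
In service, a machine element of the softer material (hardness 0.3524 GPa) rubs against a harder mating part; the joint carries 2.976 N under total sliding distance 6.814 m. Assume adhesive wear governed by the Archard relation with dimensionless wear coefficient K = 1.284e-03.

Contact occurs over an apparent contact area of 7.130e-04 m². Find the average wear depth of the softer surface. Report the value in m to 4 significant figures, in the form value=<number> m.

value=1.036e-07 m

Intermediate values are shown rounded. All arithmetic keeps full precision, and one last rounding to four significant digits.
Convert: Hardness H = 0.3524 GPa = 3.524e+08 Pa.
As SI base values: W = 2.976 N, H = 3.524e+08 Pa, K = 1.284e-03.
By Archard's law, V = K·W·L/H = 1.284e-03 · 2.976 · 6.814 / 3.524e+08 = 7.389e-11 m³.
Mean depth h = V/A = 7.389e-11 / 7.130e-04 = 1.036e-07 m.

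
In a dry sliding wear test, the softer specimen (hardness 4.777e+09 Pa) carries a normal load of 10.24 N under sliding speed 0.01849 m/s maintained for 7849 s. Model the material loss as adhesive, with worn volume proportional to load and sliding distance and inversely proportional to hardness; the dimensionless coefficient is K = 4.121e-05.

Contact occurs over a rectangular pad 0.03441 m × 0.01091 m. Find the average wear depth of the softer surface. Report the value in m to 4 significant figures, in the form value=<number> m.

value=3.415e-08 m

Shown intermediates are rounded; all arithmetic keeps full float precision — rounded just once: four significant digits.
Convert: Total distance L = v·t = 0.01849 m/s × 7849 s = 145.1 m.
Convert: Contact area A = 0.03441 m × 0.01091 m = 3.754e-04 m².
In SI base units: W = 10.24 N, H = 4.777e+09 Pa, K = 4.121e-05.
Apply Archard: V = K·W·L/H = 4.121e-05 · 10.24 · 145.1 / 4.777e+09 = 1.282e-11 m³.
Wear depth h = V/A = 1.282e-11 / 3.754e-04 = 3.415e-08 m.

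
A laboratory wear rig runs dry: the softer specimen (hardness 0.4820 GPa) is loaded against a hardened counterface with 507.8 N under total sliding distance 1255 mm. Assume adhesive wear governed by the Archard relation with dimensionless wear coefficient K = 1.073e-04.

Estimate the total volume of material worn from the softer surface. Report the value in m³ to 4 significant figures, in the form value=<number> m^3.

Intermediate values appear rounded — all working math keeps full float precision. Rounded once at the end to 4 significant figures.
Convert: Sliding distance L = 1255 mm = 1.255 m.
Convert: Hardness H = 0.4820 GPa = 4.820e+08 Pa.
As SI base values: W = 507.8 N, H = 4.820e+08 Pa, K = 1.073e-04.
By Archard's law, V = K·W·L/H = 1.073e-04 · 507.8 · 1.255 / 4.820e+08 = 1.419e-10 m³.

value=1.419e-10 m^3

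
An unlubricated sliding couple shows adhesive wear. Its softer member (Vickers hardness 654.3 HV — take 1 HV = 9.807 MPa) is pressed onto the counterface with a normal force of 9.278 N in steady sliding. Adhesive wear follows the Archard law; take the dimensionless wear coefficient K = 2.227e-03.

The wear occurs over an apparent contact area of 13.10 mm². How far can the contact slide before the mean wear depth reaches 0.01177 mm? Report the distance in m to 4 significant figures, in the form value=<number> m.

value=47.88 m

Each operation carries full float precision, and intermediate values are displayed rounded; one last rounding to 4 significant digits.
Hardness H = 654.3 HV × 9.807 MPa/HV = 6417 MPa = 6.417e+09 Pa.
Contact area A = 13.10 mm² = 1.310e-05 m².
Depth limit h_lim = 0.01177 mm = 1.177e-05 m.
Working in SI base units: W = 9.278 N, H = 6.417e+09 Pa, K = 2.227e-03.
At the depth limit, V_lim = h_lim·A = 1.177e-05 · 1.310e-05 = 1.542e-10 m³.
Sliding life L = V_lim·H/(K·W) = 1.542e-10 · 6.417e+09 / (2.227e-03 · 9.278) = 47.88 m.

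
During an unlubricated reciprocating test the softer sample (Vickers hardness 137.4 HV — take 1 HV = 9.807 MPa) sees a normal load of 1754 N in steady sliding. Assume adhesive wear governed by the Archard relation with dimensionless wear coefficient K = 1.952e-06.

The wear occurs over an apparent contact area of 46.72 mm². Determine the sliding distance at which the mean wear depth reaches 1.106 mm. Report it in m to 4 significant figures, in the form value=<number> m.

All working math maintains full precision; intermediate values are displayed rounded; one final rounding, at four significant digits.
Convert: Hardness H = 137.4 HV × 9.807 MPa/HV = 1347 MPa = 1.347e+09 Pa.
Convert: Contact area A = 46.72 mm² = 4.672e-05 m².
Convert: Depth limit h_lim = 1.106 mm = 0.001106 m.
SI base units throughout: W = 1754 N, H = 1.347e+09 Pa, K = 1.952e-06.
Permissible volume V_lim = h_lim·A = 0.001106 · 4.672e-05 = 5.167e-08 m³.
Life L = V_lim·H/(K·W) = 5.167e-08 · 1.347e+09 / (1.952e-06 · 1754) = 2.034e+04 m.

value=2.034e+04 m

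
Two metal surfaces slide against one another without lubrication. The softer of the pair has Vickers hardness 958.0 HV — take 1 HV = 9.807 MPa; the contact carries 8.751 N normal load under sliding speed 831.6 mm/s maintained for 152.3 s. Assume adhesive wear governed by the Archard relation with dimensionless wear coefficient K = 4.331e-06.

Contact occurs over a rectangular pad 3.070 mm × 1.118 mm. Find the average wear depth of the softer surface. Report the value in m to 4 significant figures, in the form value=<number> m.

value=1.489e-07 m

Each operation holds full float precision — printed values are rounded; a lone final rounding: four significant digits.
Sliding speed v = 831.6 mm/s = 0.8316 m/s. Distance L = v·t = 0.8316 m/s × 152.3 s = 126.7 m.
Hardness H = 958.0 HV × 9.807 MPa/HV = 9395 MPa = 9.395e+09 Pa.
Pad sides 3.070 mm × 1.118 mm = 0.003070 m × 0.001118 m. Contact area A = 0.003070 m × 0.001118 m = 3.432e-06 m².
In SI base units: W = 8.751 N, H = 9.395e+09 Pa, K = 4.331e-06.
By Archard's law, V = K·W·L/H = 4.331e-06 · 8.751 · 126.7 / 9.395e+09 = 5.109e-13 m³.
Depth of wear h = V/A = 5.109e-13 / 3.432e-06 = 1.489e-07 m.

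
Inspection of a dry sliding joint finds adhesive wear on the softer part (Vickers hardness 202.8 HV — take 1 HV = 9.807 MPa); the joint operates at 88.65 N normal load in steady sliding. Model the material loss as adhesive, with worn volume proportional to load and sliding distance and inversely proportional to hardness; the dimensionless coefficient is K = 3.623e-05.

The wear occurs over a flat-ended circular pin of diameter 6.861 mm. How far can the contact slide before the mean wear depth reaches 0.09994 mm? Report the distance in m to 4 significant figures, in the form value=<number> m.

Intermediates are displayed rounded. Each operation carries full precision. Rounded just once: four significant figures.
Hardness H = 202.8 HV × 9.807 MPa/HV = 1989 MPa = 1.989e+09 Pa.
Pin diameter d = 6.861 mm = 0.006861 m. Contact area A = π·d²/4 = π·(0.006861 m)²/4 = 3.697e-05 m².
Depth limit h_lim = 0.09994 mm = 9.994e-05 m.
Collected in SI base units: W = 88.65 N, H = 1.989e+09 Pa, K = 3.623e-05.
At the depth limit, V_lim = h_lim·A = 9.994e-05 · 3.697e-05 = 3.695e-09 m³.
Sliding life L = V_lim·H/(K·W) = 3.695e-09 · 1.989e+09 / (3.623e-05 · 88.65) = 2288 m.

value=2288 m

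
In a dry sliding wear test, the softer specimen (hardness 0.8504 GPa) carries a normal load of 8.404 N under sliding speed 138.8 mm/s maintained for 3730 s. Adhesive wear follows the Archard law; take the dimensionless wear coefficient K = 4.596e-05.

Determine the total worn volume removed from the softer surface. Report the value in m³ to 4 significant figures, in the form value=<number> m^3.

value=2.351e-10 m^3

Quoted intermediates are rounded, and the computation keeps full float precision, and a single final rounding, at 4 significant figures.
Convert: Sliding speed v = 138.8 mm/s = 0.1388 m/s. Distance L = v·t = 0.1388 m/s × 3730 s = 517.7 m.
Convert: Hardness H = 0.8504 GPa = 8.504e+08 Pa.
Restated in SI base units: W = 8.404 N, H = 8.504e+08 Pa, K = 4.596e-05.
Archard volume V = K·W·L/H = 4.596e-05 · 8.404 · 517.7 / 8.504e+08 = 2.351e-10 m³.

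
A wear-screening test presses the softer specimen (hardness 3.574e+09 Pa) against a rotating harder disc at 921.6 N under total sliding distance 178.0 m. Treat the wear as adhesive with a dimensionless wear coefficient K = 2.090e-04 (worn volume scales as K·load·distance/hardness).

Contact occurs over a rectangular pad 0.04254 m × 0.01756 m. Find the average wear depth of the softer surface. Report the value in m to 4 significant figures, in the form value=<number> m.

Every step runs at full float precision. The intermediates are printed rounded. Rounded once at the end: 4 significant digits.
Convert: Contact area A = 0.04254 m × 0.01756 m = 7.470e-04 m².
Working in SI base units: W = 921.6 N, H = 3.574e+09 Pa, K = 2.090e-04.
Archard volume V = K·W·L/H = 2.090e-04 · 921.6 · 178.0 / 3.574e+09 = 9.593e-09 m³.
Wear depth h = V/A = 9.593e-09 / 7.470e-04 = 1.284e-05 m.

value=1.284e-05 m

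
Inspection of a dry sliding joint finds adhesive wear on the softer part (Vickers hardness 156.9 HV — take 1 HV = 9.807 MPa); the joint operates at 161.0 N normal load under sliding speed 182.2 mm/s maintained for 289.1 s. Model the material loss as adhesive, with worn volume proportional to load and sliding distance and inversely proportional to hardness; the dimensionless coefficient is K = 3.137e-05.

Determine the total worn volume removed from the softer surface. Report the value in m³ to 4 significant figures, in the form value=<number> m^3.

value=1.729e-10 m^3

The computation carries exact precision — intermediate values are shown rounded; rounded once at the end to four significant digits.
Convert: Sliding speed v = 182.2 mm/s = 0.1822 m/s. Path length L = v·t = 0.1822 m/s × 289.1 s = 52.67 m.
Convert: Hardness H = 156.9 HV × 9.807 MPa/HV = 1539 MPa = 1.539e+09 Pa.
Working in SI base units: W = 161.0 N, H = 1.539e+09 Pa, K = 3.137e-05.
Archard volume V = K·W·L/H = 3.137e-05 · 161.0 · 52.67 / 1.539e+09 = 1.729e-10 m³.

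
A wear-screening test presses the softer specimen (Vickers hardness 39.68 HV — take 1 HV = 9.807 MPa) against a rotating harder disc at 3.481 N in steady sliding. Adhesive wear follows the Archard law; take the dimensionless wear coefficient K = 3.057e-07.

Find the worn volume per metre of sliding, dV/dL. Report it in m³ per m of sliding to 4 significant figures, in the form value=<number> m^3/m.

value=2.735e-15 m^3/m

All arithmetic runs at exact precision; intermediates are shown rounded; rounded just once: 4 significant digits.
Convert: Hardness H = 39.68 HV × 9.807 MPa/HV = 389.1 MPa = 3.891e+08 Pa.
Collected in SI base units: W = 3.481 N, H = 3.891e+08 Pa, K = 3.057e-07.
Volumetric rate dV/dL = K·W/H, per unit distance: 3.057e-07 · 3.481 / 3.891e+08 = 2.735e-15 m³/m.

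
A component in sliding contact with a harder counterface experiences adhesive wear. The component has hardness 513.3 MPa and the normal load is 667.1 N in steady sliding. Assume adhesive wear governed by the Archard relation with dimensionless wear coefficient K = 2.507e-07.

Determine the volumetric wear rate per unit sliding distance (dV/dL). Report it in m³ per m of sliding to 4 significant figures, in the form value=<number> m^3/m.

value=3.258e-13 m^3/m

Every step holds full precision. Displayed values are rounded, and a single final rounding: four significant digits.
Hardness H = 513.3 MPa = 5.133e+08 Pa.
Working in SI base units: W = 667.1 N, H = 5.133e+08 Pa, K = 2.507e-07.
Volumetric rate dV/dL = K·W/H, so: 2.507e-07 · 667.1 / 5.133e+08 = 3.258e-13 m³/m.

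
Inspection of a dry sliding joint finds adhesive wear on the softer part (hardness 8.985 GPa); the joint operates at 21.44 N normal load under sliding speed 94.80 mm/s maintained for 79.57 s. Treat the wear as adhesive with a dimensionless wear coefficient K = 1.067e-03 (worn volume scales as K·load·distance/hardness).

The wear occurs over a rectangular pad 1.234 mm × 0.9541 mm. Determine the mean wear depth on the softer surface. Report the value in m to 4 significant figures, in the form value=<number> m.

The computation keeps full float precision — the intermediates are shown rounded, and a single final rounding, at 4 significant digits.
Sliding speed v = 94.80 mm/s = 0.09480 m/s. Total distance L = v·t = 0.09480 m/s × 79.57 s = 7.543 m.
Hardness H = 8.985 GPa = 8.985e+09 Pa.
Pad sides 1.234 mm × 0.9541 mm = 1.234e-03 m × 9.541e-04 m. Contact area A = 1.234e-03 m × 9.541e-04 m = 1.177e-06 m².
Expressed in SI base units: W = 21.44 N, H = 8.985e+09 Pa, K = 1.067e-03.
Archard volume V = K·W·L/H = 1.067e-03 · 21.44 · 7.543 / 8.985e+09 = 1.921e-11 m³.
Wear depth h = V/A = 1.921e-11 / 1.177e-06 = 1.631e-05 m.

value=1.631e-05 m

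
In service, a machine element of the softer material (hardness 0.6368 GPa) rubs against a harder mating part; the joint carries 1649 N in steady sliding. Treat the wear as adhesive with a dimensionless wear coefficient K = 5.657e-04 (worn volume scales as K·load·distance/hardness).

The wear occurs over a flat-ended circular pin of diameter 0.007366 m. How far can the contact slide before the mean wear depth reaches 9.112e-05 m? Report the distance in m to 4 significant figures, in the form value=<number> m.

value=2.651 m

The computation maintains exact precision. Intermediates are printed rounded; one final rounding to four significant figures.
Hardness H = 0.6368 GPa = 6.368e+08 Pa.
Contact area A = π·d²/4 = π·(0.007366 m)²/4 = 4.261e-05 m².
SI base units throughout: W = 1649 N, H = 6.368e+08 Pa, K = 5.657e-04.
Allowed volume V_lim = h_lim·A = 9.112e-05 · 4.261e-05 = 3.883e-09 m³.
Inverting, life L = V_lim·H/(K·W) = 3.883e-09 · 6.368e+08 / (5.657e-04 · 1649) = 2.651 m.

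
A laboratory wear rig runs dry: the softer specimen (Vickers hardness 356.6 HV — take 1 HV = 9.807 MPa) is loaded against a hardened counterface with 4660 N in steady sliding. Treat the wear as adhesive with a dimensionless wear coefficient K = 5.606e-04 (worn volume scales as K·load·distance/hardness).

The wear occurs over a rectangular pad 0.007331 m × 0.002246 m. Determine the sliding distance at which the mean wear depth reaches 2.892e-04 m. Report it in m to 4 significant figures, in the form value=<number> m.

Intermediate values are printed rounded, and all arithmetic holds full float precision. Rounded once at the end to 4 significant figures.
Hardness H = 356.6 HV × 9.807 MPa/HV = 3497 MPa = 3.497e+09 Pa.
Contact area A = 0.007331 m × 0.002246 m = 1.647e-05 m².
Expressed in SI base units: W = 4660 N, H = 3.497e+09 Pa, K = 5.606e-04.
Permissible volume V_lim = h_lim·A = 2.892e-04 · 1.647e-05 = 4.762e-09 m³.
Inverting, life L = V_lim·H/(K·W) = 4.762e-09 · 3.497e+09 / (5.606e-04 · 4660) = 6.375 m.

value=6.375 m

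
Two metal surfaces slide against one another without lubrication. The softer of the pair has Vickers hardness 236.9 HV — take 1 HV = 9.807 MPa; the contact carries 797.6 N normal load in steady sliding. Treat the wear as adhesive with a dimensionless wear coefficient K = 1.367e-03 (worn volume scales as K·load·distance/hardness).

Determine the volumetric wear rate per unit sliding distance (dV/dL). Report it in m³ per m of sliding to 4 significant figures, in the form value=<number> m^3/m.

Intermediates appear rounded. Each operation carries exact precision; rounded once at the end: 4 significant digits.
Hardness H = 236.9 HV × 9.807 MPa/HV = 2323 MPa = 2.323e+09 Pa.
Expressed in SI base units: W = 797.6 N, H = 2.323e+09 Pa, K = 1.367e-03.
Wear rate dV/dL = K·W/H (independent of L): 1.367e-03 · 797.6 / 2.323e+09 = 4.693e-10 m³/m.

value=4.693e-10 m^3/m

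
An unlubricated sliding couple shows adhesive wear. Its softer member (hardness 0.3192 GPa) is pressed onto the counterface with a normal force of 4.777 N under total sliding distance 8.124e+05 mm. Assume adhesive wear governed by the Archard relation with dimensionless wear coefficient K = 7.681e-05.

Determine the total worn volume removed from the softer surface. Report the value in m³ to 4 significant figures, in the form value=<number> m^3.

The computation keeps full precision, and shown intermediates are rounded, and one last rounding: 4 significant digits.
Convert: Sliding distance L = 8.124e+05 mm = 812.4 m.
Convert: Hardness H = 0.3192 GPa = 3.192e+08 Pa.
In SI base units, W = 4.777 N, H = 3.192e+08 Pa, K = 7.681e-05.
Archard volume V = K·W·L/H = 7.681e-05 · 4.777 · 812.4 / 3.192e+08 = 9.339e-10 m³.

value=9.339e-10 m^3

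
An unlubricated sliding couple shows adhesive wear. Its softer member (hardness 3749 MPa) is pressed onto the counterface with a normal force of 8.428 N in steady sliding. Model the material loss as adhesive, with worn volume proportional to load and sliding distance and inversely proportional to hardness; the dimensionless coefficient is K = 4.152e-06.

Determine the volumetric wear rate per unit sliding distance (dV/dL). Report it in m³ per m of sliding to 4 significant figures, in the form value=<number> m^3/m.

Intermediate values appear rounded — each operation holds exact precision — one final rounding to 4 significant digits.
Hardness H = 3749 MPa = 3.749e+09 Pa.
Expressed in SI base units: W = 8.428 N, H = 3.749e+09 Pa, K = 4.152e-06.
Wear rate dV/dL = K·W/H, so: 4.152e-06 · 8.428 / 3.749e+09 = 9.334e-15 m³/m.

value=9.334e-15 m^3/m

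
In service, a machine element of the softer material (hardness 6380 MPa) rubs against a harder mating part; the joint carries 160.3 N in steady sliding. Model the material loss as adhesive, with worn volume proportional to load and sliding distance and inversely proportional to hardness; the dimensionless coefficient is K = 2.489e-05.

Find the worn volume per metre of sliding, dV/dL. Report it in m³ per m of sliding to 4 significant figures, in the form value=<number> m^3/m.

value=6.254e-13 m^3/m

Intermediate values are shown rounded — all arithmetic carries full float precision; a lone final rounding, at 4 significant figures.
Hardness H = 6380 MPa = 6.380e+09 Pa.
Restated in SI base units: W = 160.3 N, H = 6.380e+09 Pa, K = 2.489e-05.
The wear rate dV/dL = K·W/H, per unit distance: 2.489e-05 · 160.3 / 6.380e+09 = 6.254e-13 m³/m.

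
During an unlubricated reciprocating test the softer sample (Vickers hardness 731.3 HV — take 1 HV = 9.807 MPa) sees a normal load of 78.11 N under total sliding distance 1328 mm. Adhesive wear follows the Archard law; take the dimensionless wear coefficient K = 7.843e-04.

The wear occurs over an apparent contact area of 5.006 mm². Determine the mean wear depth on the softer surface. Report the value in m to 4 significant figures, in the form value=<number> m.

The computation maintains full precision, and intermediate values appear rounded; rounded just once to 4 significant figures.
Total distance L = 1328 mm = 1.328 m.
Hardness H = 731.3 HV × 9.807 MPa/HV = 7172 MPa = 7.172e+09 Pa.
Contact area A = 5.006 mm² = 5.006e-06 m².
SI base units throughout: W = 78.11 N, H = 7.172e+09 Pa, K = 7.843e-04.
By Archard's law, V = K·W·L/H = 7.843e-04 · 78.11 · 1.328 / 7.172e+09 = 1.134e-11 m³.
Wear depth h = V/A = 1.134e-11 / 5.006e-06 = 2.266e-06 m.

value=2.266e-06 m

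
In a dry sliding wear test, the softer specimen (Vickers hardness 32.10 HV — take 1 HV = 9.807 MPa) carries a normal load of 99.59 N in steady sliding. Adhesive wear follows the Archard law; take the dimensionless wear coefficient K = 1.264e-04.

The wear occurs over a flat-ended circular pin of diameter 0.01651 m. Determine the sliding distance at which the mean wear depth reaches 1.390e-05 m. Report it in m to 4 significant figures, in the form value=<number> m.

Each operation keeps full precision; intermediate values are displayed rounded — rounded once at the end, at 4 significant figures.
Convert: Hardness H = 32.10 HV × 9.807 MPa/HV = 314.8 MPa = 3.148e+08 Pa.
Convert: Contact area A = π·d²/4 = π·(0.01651 m)²/4 = 2.141e-04 m².
In SI base units, W = 99.59 N, H = 3.148e+08 Pa, K = 1.264e-04.
Wearable volume V_lim = h_lim·A = 1.390e-05 · 2.141e-04 = 2.976e-09 m³.
Sliding life L = V_lim·H/(K·W) = 2.976e-09 · 3.148e+08 / (1.264e-04 · 99.59) = 74.42 m.

value=74.42 m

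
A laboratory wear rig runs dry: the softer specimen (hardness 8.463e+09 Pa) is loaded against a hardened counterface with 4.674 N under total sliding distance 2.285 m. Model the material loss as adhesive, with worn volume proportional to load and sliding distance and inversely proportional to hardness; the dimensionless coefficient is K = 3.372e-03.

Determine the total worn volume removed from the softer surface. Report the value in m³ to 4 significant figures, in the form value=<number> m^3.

value=4.255e-12 m^3

Every step maintains full float precision. Shown intermediates are rounded. Rounded once at the end, at 4 significant figures.
Expressed in SI base units: W = 4.674 N, H = 8.463e+09 Pa, K = 3.372e-03.
Volume removed: V = K·W·L/H = 3.372e-03 · 4.674 · 2.285 / 8.463e+09 = 4.255e-12 m³.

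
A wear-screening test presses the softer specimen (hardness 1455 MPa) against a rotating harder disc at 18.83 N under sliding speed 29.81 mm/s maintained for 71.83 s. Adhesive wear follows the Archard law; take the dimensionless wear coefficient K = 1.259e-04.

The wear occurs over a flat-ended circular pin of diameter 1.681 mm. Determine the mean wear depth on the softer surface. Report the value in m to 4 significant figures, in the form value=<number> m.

value=1.572e-06 m

Intermediate values are displayed rounded — the computation runs at full float precision. Rounded once at the end: 4 significant figures.
Convert: Sliding speed v = 29.81 mm/s = 0.02981 m/s. Sliding distance L = v·t = 0.02981 m/s × 71.83 s = 2.141 m.
Convert: Hardness H = 1455 MPa = 1.455e+09 Pa.
Convert: Pin diameter d = 1.681 mm = 0.001681 m. Contact area A = π·d²/4 = π·(0.001681 m)²/4 = 2.219e-06 m².
Restated in SI base units: W = 18.83 N, H = 1.455e+09 Pa, K = 1.259e-04.
By Archard's law, V = K·W·L/H = 1.259e-04 · 18.83 · 2.141 / 1.455e+09 = 3.489e-12 m³.
Wear depth h = V/A = 3.489e-12 / 2.219e-06 = 1.572e-06 m.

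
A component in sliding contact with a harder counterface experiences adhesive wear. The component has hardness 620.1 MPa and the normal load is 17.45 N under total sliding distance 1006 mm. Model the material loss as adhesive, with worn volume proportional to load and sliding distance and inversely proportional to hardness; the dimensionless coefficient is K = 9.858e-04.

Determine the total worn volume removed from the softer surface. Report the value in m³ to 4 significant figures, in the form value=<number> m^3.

The algebra keeps full float precision, and quoted intermediates are rounded; rounded just once to four significant digits.
Distance L = 1006 mm = 1.006 m.
Hardness H = 620.1 MPa = 6.201e+08 Pa.
SI base units throughout: W = 17.45 N, H = 6.201e+08 Pa, K = 9.858e-04.
Worn volume V = K·W·L/H = 9.858e-04 · 17.45 · 1.006 / 6.201e+08 = 2.791e-11 m³.

value=2.791e-11 m^3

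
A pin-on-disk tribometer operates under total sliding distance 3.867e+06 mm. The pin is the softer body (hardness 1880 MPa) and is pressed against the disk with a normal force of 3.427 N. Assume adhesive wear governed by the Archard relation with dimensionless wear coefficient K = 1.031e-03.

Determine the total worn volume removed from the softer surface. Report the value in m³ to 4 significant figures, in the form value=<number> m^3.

The intermediates are printed rounded. The computation maintains exact precision. Rounded once at the end: 4 significant digits.
Sliding distance L = 3.867e+06 mm = 3867 m.
Hardness H = 1880 MPa = 1.880e+09 Pa.
In SI base units: W = 3.427 N, H = 1.880e+09 Pa, K = 1.031e-03.
Archard volume V = K·W·L/H = 1.031e-03 · 3.427 · 3867 / 1.880e+09 = 7.268e-09 m³.

value=7.268e-09 m^3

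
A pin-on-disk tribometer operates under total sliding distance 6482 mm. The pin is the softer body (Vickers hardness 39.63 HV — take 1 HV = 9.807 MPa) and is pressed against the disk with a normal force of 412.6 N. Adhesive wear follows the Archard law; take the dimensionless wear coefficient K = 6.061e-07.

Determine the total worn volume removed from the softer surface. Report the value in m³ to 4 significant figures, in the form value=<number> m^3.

value=4.171e-12 m^3

All arithmetic maintains exact precision; intermediates are shown rounded — one final rounding to four significant digits.
Convert: Total distance L = 6482 mm = 6.482 m.
Convert: Hardness H = 39.63 HV × 9.807 MPa/HV = 388.7 MPa = 3.887e+08 Pa.
In SI base units: W = 412.6 N, H = 3.887e+08 Pa, K = 6.061e-07.
Archard volume V = K·W·L/H = 6.061e-07 · 412.6 · 6.482 / 3.887e+08 = 4.171e-12 m³.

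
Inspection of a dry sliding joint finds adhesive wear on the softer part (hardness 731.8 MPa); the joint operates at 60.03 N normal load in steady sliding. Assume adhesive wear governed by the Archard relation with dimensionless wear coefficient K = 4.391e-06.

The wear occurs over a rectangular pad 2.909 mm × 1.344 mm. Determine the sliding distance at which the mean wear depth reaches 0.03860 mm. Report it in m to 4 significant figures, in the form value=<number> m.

value=419.0 m

The computation maintains full precision. Intermediates are printed rounded. Rounded just once, at 4 significant figures.
Convert: Hardness H = 731.8 MPa = 7.318e+08 Pa.
Convert: Pad sides 2.909 mm × 1.344 mm = 0.002909 m × 0.001344 m. Contact area A = 0.002909 m × 0.001344 m = 3.910e-06 m².
Convert: Depth limit h_lim = 0.03860 mm = 3.860e-05 m.
Collected in SI base units: W = 60.03 N, H = 7.318e+08 Pa, K = 4.391e-06.
At the depth limit, V_lim = h_lim·A = 3.860e-05 · 3.910e-06 = 1.509e-10 m³.
Life L = V_lim·H/(K·W) = 1.509e-10 · 7.318e+08 / (4.391e-06 · 60.03) = 419.0 m.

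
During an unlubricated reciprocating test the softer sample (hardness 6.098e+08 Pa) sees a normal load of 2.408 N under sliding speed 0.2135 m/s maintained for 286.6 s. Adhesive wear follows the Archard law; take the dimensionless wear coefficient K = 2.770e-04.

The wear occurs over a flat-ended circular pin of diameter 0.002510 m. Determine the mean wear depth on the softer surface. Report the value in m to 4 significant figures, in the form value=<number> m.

value=1.353e-05 m

Intermediate values are shown rounded. The computation holds full float precision. Rounded once at the end: four significant digits.
Convert: Path length L = v·t = 0.2135 m/s × 286.6 s = 61.19 m.
Convert: Contact area A = π·d²/4 = π·(0.002510 m)²/4 = 4.948e-06 m².
Working in SI base units: W = 2.408 N, H = 6.098e+08 Pa, K = 2.770e-04.
The Archard volume V = K·W·L/H = 2.770e-04 · 2.408 · 61.19 / 6.098e+08 = 6.693e-11 m³.
Depth of wear h = V/A = 6.693e-11 / 4.948e-06 = 1.353e-05 m.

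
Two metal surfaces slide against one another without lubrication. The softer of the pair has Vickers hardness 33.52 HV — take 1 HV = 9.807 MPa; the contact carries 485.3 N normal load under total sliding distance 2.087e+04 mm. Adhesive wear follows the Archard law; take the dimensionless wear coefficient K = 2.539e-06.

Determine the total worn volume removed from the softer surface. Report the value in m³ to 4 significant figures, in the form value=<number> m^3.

value=7.823e-11 m^3

The algebra maintains exact precision, and the intermediates are shown rounded. Rounded just once to four significant figures.
Distance covered L = 2.087e+04 mm = 20.87 m.
Hardness H = 33.52 HV × 9.807 MPa/HV = 328.7 MPa = 3.287e+08 Pa.
As SI base values: W = 485.3 N, H = 3.287e+08 Pa, K = 2.539e-06.
Archard volume V = K·W·L/H = 2.539e-06 · 485.3 · 20.87 / 3.287e+08 = 7.823e-11 m³.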